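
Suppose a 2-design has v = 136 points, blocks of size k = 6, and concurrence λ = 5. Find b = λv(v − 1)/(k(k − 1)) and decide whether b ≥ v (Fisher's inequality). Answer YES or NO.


r = λ(v − 1)/(k − 1) = 5·135/5 = 135.
b = vr/k = 136·135/6 = 3060.
Fisher's inequality: b ≥ v ⇔ 3060 ≥ 136? YES.

YES


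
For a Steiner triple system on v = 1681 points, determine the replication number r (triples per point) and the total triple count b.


An STS(v) is a 2-(v, 3, 1) BIBD: block size k = 3, λ = 1.
Replication: r(k − 1) = λ(v − 1) ⇒ r·2 = 1681 − 1 = 1680 ⇒ r = 840.
Block count: bk = vr ⇒ b·3 = 1681·840 = 1412040 ⇒ b = 470680.

r = 840, b = 470680.


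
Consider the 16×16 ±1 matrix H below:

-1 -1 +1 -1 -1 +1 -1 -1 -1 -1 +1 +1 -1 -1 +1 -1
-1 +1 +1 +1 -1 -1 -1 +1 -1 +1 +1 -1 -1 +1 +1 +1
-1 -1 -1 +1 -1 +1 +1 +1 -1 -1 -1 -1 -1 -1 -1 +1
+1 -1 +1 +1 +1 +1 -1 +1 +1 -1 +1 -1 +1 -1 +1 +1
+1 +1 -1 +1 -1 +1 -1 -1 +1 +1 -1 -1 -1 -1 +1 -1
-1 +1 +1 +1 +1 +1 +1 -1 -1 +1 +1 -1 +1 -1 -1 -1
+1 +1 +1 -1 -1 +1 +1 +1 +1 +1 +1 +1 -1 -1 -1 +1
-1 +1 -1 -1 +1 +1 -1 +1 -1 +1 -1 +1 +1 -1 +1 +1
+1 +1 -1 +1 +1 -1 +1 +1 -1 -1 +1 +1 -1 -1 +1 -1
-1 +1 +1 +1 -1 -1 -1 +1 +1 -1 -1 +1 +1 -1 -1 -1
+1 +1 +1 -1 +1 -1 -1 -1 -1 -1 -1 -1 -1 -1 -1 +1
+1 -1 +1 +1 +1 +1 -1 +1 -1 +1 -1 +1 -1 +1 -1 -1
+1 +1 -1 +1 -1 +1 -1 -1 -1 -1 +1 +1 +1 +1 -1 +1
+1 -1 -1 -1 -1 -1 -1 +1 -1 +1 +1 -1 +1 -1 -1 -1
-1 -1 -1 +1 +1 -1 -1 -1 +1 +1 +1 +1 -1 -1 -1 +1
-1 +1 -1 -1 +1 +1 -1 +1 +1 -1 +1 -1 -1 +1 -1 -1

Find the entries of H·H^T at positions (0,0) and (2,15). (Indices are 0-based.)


Row 0 of H: [-1, -1, 1, -1, -1, 1, -1, -1, -1, -1, 1, 1, -1, -1, 1, -1].
Row 2 of H: [-1, -1, -1, 1, -1, 1, 1, 1, -1, -1, -1, -1, -1, -1, -1, 1].
Row 15 of H: [-1, 1, -1, -1, 1, 1, -1, 1, 1, -1, 1, -1, -1, 1, -1, -1].
(H·H^T)[0][0] = Σ_j H[0][j]·H[0][j] = (-1)² + (-1)² + (1)² + (-1)² + (-1)² + (1)² + (-1)² + (-1)² + (-1)² + (-1)² + (1)² + (1)² + (-1)² + (-1)² + (1)² + (-1)² = 1 + 1 + 1 + 1 + 1 + 1 + 1 + 1 + 1 + 1 + 1 + 1 + 1 + 1 + 1 + 1 = 16.
(H·H^T)[2][15] = Σ_j H[2][j]·H[15][j] = (-1)·(-1) + (-1)·(1) + (-1)·(-1) + (1)·(-1) + (-1)·(1) + (1)·(1) + (1)·(-1) + (1)·(1) + (-1)·(1) + (-1)·(-1) + (-1)·(1) + (-1)·(-1) + (-1)·(-1) + (-1)·(1) + (-1)·(-1) + (1)·(-1) = 1 + -1 + 1 + -1 + -1 + 1 + -1 + 1 + -1 + 1 + -1 + 1 + 1 + -1 + 1 + -1 = 0.
So rows 2 and 15 are orthogonal; the diagonal entry equals n = 16.

(0,0) entry = 16; (2,15) entry = 0.


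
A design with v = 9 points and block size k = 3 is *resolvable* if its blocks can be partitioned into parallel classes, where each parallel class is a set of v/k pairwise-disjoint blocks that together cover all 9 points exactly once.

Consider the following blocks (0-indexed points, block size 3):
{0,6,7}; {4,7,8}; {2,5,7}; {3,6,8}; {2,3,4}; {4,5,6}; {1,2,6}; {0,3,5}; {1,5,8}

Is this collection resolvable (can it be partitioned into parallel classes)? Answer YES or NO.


v = 9, block size k = 3, number of blocks = 9.
For resolvability, blocks must partition into parallel classes of size v/k = 3.
Total blocks must therefore be a multiple of 3: 9 = 3·3 + 0 ⇒ divisible ✓.
Consider block {2,5,7}. The only other block(s) in the collection disjoint from it are {3,6,8} — just 1 block(s). Any parallel class containing {2,5,7} would need 2 other blocks each disjoint from it, so no parallel class of size 3 can contain {2,5,7}.
Since every block must belong to some parallel class in a resolution, the collection cannot be partitioned into parallel classes.
Resolvable? NO.

NO


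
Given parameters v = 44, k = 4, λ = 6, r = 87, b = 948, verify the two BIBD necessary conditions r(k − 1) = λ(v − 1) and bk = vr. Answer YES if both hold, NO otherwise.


Condition (i): r(k − 1) = 87·3 = 261; λ(v − 1) = 6·43 = 258. Match? NO.
Condition (ii): bk = 948·4 = 3792; vr = 44·87 = 3828. Match? NO.
Both conditions hold? NO.

NO


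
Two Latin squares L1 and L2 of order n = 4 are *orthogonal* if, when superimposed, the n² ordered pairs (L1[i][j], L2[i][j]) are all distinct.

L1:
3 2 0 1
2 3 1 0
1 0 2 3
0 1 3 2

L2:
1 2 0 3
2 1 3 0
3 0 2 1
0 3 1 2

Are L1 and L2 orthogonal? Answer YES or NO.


Form the n² = 16 superimposed pairs (L1[i][j], L2[i][j]), row by row (rows and columns indexed from 0):
row 0: (3,1) (2,2) (0,0) (1,3)
row 1: (2,2) (3,1) (1,3) (0,0)
row 2: (1,3) (0,0) (2,2) (3,1)
row 3: (0,0) (1,3) (3,1) (2,2)
Orthogonality requires all 16 pairs distinct.
But the pair (2,2) repeats: cell (0,1) has L1 = 2, L2 = 2, and cell (1,0) has L1 = 2, L2 = 2.
A repeated pair means some other pair never occurs (only 4 distinct pairs out of 16), so the squares are not orthogonal.
Conclusion: NO.

NO


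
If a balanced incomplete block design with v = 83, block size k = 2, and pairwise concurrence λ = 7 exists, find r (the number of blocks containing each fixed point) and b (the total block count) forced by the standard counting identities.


Any 2-(v, k, λ) BIBD satisfies two necessary conditions:
  (i)  Each point sits in r blocks, and counting incidences through any fixed point gives r(k − 1) = λ(v − 1), so r = λ(v − 1)/(k − 1).
  (ii) Total incidences bk = vr, so b = vr/k.
Step 1: r = λ(v − 1)/(k − 1) = 7·(83 − 1)/(2 − 1) = 7·82/1 = 574/1 = 574.
Step 2: b = vr/k = 83·574/2 = 47642/2 = 23821.
Check integrality: r = 574 ∈ Z ✓, b = 23821 ∈ Z ✓.
(These identities are necessary conditions: they determine r and b for any design with these parameters, but do not by themselves prove that one exists.)

r = 574, b = 23821.


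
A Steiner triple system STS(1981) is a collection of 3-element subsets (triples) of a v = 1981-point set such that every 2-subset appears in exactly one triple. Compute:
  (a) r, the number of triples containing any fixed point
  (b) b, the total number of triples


An STS(v) is a 2-(v, 3, 1) BIBD: block size k = 3, λ = 1.
Replication: r(k − 1) = λ(v − 1) ⇒ r·2 = 1981 − 1 = 1980 ⇒ r = 990.
Block count: bk = vr ⇒ b·3 = 1981·990 = 1961190 ⇒ b = 653730.
(Check via b = v(v − 1)/6 = 1981·1980/6 = 3922380/6 = 653730.)

r = 990, b = 653730.


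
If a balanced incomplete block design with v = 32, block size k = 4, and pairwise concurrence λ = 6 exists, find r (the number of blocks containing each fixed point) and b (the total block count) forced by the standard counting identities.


Any 2-(v, k, λ) BIBD satisfies two necessary conditions:
  (i)  Each point sits in r blocks, and counting incidences through any fixed point gives r(k − 1) = λ(v − 1), so r = λ(v − 1)/(k − 1).
  (ii) Total incidences bk = vr, so b = vr/k.
Step 1: r = λ(v − 1)/(k − 1) = 6·(32 − 1)/(4 − 1) = 6·31/3 = 186/3 = 62.
Step 2: b = vr/k = 32·62/4 = 1984/4 = 496.
Check integrality: r = 62 ∈ Z ✓, b = 496 ∈ Z ✓.
(These identities are necessary conditions: they determine r and b for any design with these parameters, but do not by themselves prove that one exists.)

r = 62, b = 496.


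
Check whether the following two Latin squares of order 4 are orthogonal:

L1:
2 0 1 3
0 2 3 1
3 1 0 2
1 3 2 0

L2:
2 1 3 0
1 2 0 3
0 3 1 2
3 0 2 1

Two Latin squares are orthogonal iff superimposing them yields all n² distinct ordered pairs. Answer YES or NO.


Form the n² = 16 superimposed pairs (L1[i][j], L2[i][j]), row by row (rows and columns indexed from 0):
row 0: (2,2) (0,1) (1,3) (3,0)
row 1: (0,1) (2,2) (3,0) (1,3)
row 2: (3,0) (1,3) (0,1) (2,2)
row 3: (1,3) (3,0) (2,2) (0,1)
Orthogonality requires all 16 pairs distinct.
But the pair (0,1) repeats: cell (0,1) has L1 = 0, L2 = 1, and cell (1,0) has L1 = 0, L2 = 1.
A repeated pair means some other pair never occurs (only 4 distinct pairs out of 16), so the squares are not orthogonal.
Conclusion: NO.

NO


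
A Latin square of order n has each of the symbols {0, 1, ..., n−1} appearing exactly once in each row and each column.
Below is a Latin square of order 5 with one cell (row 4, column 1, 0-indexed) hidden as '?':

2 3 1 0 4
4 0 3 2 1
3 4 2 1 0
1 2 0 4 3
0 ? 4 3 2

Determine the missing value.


Row 4 contains symbols [0, 2, 3, 4] — missing [1].
Column 1 contains symbols [0, 2, 3, 4] — missing [1].
The missing symbol must appear in both missing sets; intersection = [1].
Therefore the hidden value is 1.

Missing value = 1.


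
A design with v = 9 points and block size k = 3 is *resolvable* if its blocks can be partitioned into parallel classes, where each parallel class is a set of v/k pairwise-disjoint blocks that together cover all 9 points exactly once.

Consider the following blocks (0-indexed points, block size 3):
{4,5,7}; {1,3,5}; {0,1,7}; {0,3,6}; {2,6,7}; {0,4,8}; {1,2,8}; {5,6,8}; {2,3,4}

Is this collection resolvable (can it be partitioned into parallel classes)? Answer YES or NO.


v = 9, block size k = 3, number of blocks = 9.
For resolvability, blocks must partition into parallel classes of size v/k = 3.
Total blocks must therefore be a multiple of 3: 9 = 3·3 + 0 ⇒ divisible ✓.
Greedy packing gives 3 candidate class(es). Each should be a full parallel class (size 3, covers all 9 points).
  Class 1 (3 blocks): {4,5,7}; {0,3,6}; {1,2,8}. Points covered: [0, 1, 2, 3, 4, 5, 6, 7, 8].
  Class 2 (3 blocks): {1,3,5}; {2,6,7}; {0,4,8}. Points covered: [0, 1, 2, 3, 4, 5, 6, 7, 8].
  Class 3 (3 blocks): {0,1,7}; {5,6,8}; {2,3,4}. Points covered: [0, 1, 2, 3, 4, 5, 6, 7, 8].
All classes full (size 3)? YES. All classes cover every point? YES.
Resolvable? YES.

YES


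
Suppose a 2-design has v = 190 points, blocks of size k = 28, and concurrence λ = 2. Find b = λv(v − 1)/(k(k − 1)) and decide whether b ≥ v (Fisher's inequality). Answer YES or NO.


r = λ(v − 1)/(k − 1) = 2·189/27 = 14.
b = vr/k = 190·14/28 = 95.
Fisher's inequality: b ≥ v ⇔ 95 ≥ 190? NO.

NO


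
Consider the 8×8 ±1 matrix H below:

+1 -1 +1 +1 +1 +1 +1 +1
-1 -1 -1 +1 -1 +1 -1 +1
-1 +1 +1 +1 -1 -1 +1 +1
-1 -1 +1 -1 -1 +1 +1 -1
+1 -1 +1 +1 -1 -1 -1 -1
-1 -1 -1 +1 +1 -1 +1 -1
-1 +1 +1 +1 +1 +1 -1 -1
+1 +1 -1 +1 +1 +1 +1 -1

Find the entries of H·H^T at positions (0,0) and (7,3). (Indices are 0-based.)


Row 0 of H: [1, -1, 1, 1, 1, 1, 1, 1].
Row 3 of H: [-1, -1, 1, -1, -1, 1, 1, -1].
Row 7 of H: [1, 1, -1, 1, 1, 1, 1, -1].
(H·H^T)[0][0] = Σ_j H[0][j]·H[0][j] = (1)² + (-1)² + (1)² + (1)² + (1)² + (1)² + (1)² + (1)² = 1 + 1 + 1 + 1 + 1 + 1 + 1 + 1 = 8.
(H·H^T)[7][3] = Σ_j H[7][j]·H[3][j] = (1)·(-1) + (1)·(-1) + (-1)·(1) + (1)·(-1) + (1)·(-1) + (1)·(1) + (1)·(1) + (-1)·(-1) = -1 + -1 + -1 + -1 + -1 + 1 + 1 + 1 = -2.
Rows 7 and 3 are not orthogonal (dot product = -2 ≠ 0), so H is not a Hadamard matrix.

(0,0) entry = 8; (7,3) entry = -2.


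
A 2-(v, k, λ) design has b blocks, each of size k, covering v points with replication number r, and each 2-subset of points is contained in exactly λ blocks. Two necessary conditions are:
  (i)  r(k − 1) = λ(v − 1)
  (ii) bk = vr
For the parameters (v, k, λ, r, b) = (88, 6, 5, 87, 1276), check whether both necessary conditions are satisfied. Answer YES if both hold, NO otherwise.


Condition (i): r(k − 1) = 87·5 = 435; λ(v − 1) = 5·87 = 435. Match? YES.
Condition (ii): bk = 1276·6 = 7656; vr = 88·87 = 7656. Match? YES.
Both conditions hold? YES.

YES


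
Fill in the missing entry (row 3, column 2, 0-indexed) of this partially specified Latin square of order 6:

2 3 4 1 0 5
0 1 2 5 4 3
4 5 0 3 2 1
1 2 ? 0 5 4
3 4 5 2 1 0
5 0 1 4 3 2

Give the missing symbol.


Row 3 contains symbols [0, 1, 2, 4, 5] — missing [3].
Column 2 contains symbols [0, 1, 2, 4, 5] — missing [3].
The missing symbol must appear in both missing sets; intersection = [3].
Therefore the hidden value is 3.

Missing value = 3.


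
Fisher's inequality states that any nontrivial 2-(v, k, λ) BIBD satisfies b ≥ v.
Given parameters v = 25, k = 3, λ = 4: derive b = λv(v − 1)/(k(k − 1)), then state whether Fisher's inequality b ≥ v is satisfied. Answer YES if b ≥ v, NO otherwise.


r = λ(v − 1)/(k − 1) = 4·24/2 = 48.
b = vr/k = 25·48/3 = 400.
Fisher's inequality: b ≥ v ⇔ 400 ≥ 25? YES.

YES


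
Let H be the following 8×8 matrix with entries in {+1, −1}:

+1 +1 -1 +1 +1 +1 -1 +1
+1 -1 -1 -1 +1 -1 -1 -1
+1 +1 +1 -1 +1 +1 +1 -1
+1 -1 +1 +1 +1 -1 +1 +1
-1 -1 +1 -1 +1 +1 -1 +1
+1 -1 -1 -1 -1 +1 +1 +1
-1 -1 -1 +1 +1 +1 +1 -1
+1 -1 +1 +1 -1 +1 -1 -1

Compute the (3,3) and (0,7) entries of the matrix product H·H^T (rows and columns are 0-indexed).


Row 0 of H: [1, 1, -1, 1, 1, 1, -1, 1].
Row 3 of H: [1, -1, 1, 1, 1, -1, 1, 1].
Row 7 of H: [1, -1, 1, 1, -1, 1, -1, -1].
(H·H^T)[3][3] = Σ_j H[3][j]·H[3][j] = (1)² + (-1)² + (1)² + (1)² + (1)² + (-1)² + (1)² + (1)² = 1 + 1 + 1 + 1 + 1 + 1 + 1 + 1 = 8.
(H·H^T)[0][7] = Σ_j H[0][j]·H[7][j] = (1)·(1) + (1)·(-1) + (-1)·(1) + (1)·(1) + (1)·(-1) + (1)·(1) + (-1)·(-1) + (1)·(-1) = 1 + -1 + -1 + 1 + -1 + 1 + 1 + -1 = 0.
So rows 0 and 7 are orthogonal; the diagonal entry equals n = 8.

(3,3) entry = 8; (0,7) entry = 0.


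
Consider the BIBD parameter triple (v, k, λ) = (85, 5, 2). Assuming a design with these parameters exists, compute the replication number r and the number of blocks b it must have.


Any 2-(v, k, λ) BIBD satisfies two necessary conditions:
  (i)  Each point sits in r blocks, and counting incidences through any fixed point gives r(k − 1) = λ(v − 1), so r = λ(v − 1)/(k − 1).
  (ii) Total incidences bk = vr, so b = vr/k.
Step 1: r = λ(v − 1)/(k − 1) = 2·(85 − 1)/(5 − 1) = 2·84/4 = 168/4 = 42.
Step 2: b = vr/k = 85·42/5 = 3570/5 = 714.
Check integrality: r = 42 ∈ Z ✓, b = 714 ∈ Z ✓.
(These identities are necessary conditions: they determine r and b for any design with these parameters, but do not by themselves prove that one exists.)

r = 42, b = 714.


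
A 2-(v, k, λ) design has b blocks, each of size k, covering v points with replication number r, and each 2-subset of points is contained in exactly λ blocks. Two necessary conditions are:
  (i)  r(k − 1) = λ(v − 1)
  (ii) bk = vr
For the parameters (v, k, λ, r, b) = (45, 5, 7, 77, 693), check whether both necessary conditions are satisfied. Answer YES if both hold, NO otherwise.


Condition (i): r(k − 1) = 77·4 = 308; λ(v − 1) = 7·44 = 308. Match? YES.
Condition (ii): bk = 693·5 = 3465; vr = 45·77 = 3465. Match? YES.
Both conditions hold? YES.

YES


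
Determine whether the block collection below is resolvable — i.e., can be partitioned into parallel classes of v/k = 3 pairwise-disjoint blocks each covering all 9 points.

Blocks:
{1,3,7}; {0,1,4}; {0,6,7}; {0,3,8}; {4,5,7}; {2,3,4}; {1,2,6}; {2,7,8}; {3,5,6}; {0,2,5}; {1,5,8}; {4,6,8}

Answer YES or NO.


v = 9, block size k = 3, number of blocks = 12.
For resolvability, blocks must partition into parallel classes of size v/k = 3.
Total blocks must therefore be a multiple of 3: 12 = 3·4 + 0 ⇒ divisible ✓.
Greedy packing gives 4 candidate class(es). Each should be a full parallel class (size 3, covers all 9 points).
  Class 1 (3 blocks): {1,3,7}; {0,2,5}; {4,6,8}. Points covered: [0, 1, 2, 3, 4, 5, 6, 7, 8].
  Class 2 (3 blocks): {0,1,4}; {2,7,8}; {3,5,6}. Points covered: [0, 1, 2, 3, 4, 5, 6, 7, 8].
  Class 3 (3 blocks): {0,6,7}; {2,3,4}; {1,5,8}. Points covered: [0, 1, 2, 3, 4, 5, 6, 7, 8].
  Class 4 (3 blocks): {0,3,8}; {4,5,7}; {1,2,6}. Points covered: [0, 1, 2, 3, 4, 5, 6, 7, 8].
All classes full (size 3)? YES. All classes cover every point? YES.
Resolvable? YES.

YES


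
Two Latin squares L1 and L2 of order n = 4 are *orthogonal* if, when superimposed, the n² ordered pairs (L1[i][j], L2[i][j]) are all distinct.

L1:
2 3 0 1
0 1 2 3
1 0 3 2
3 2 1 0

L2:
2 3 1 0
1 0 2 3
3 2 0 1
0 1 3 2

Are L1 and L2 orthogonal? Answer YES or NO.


Form the n² = 16 superimposed pairs (L1[i][j], L2[i][j]), row by row (rows and columns indexed from 0):
row 0: (2,2) (3,3) (0,1) (1,0)
row 1: (0,1) (1,0) (2,2) (3,3)
row 2: (1,3) (0,2) (3,0) (2,1)
row 3: (3,0) (2,1) (1,3) (0,2)
Orthogonality requires all 16 pairs distinct.
But the pair (0,1) repeats: cell (0,2) has L1 = 0, L2 = 1, and cell (1,0) has L1 = 0, L2 = 1.
A repeated pair means some other pair never occurs (only 8 distinct pairs out of 16), so the squares are not orthogonal.
Conclusion: NO.

NO


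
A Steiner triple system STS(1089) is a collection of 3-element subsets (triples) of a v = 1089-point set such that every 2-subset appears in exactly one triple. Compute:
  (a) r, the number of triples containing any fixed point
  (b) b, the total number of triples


An STS(v) is a 2-(v, 3, 1) BIBD: block size k = 3, λ = 1.
Replication: r(k − 1) = λ(v − 1) ⇒ r·2 = 1089 − 1 = 1088 ⇒ r = 544.
Block count: b = v(v − 1)/6 = 1089·1088/6 = 1184832/6 = 197472.
(Check via bk = vr: 197472·3 = 592416 = 1089·544 = 592416 ✓.)

r = 544, b = 197472.


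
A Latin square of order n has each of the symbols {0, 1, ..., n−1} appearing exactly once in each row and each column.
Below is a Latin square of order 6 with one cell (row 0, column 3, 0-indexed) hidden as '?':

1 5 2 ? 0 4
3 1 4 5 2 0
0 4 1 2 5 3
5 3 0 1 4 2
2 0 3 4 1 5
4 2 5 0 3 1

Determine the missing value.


Row 0 contains symbols [0, 1, 2, 4, 5] — missing [3].
Column 3 contains symbols [0, 1, 2, 4, 5] — missing [3].
The missing symbol must appear in both missing sets; intersection = [3].
Therefore the hidden value is 3.

Missing value = 3.


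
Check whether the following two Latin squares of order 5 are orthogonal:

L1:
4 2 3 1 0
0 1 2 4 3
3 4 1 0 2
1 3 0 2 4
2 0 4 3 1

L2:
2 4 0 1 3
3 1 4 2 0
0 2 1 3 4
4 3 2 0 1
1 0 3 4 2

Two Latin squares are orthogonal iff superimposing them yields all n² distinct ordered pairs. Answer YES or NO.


Form the n² = 25 superimposed pairs (L1[i][j], L2[i][j]), row by row (rows and columns indexed from 0):
row 0: (4,2) (2,4) (3,0) (1,1) (0,3)
row 1: (0,3) (1,1) (2,4) (4,2) (3,0)
row 2: (3,0) (4,2) (1,1) (0,3) (2,4)
row 3: (1,4) (3,3) (0,2) (2,0) (4,1)
row 4: (2,1) (0,0) (4,3) (3,4) (1,2)
Orthogonality requires all 25 pairs distinct.
But the pair (0,3) repeats: cell (0,4) has L1 = 0, L2 = 3, and cell (1,0) has L1 = 0, L2 = 3.
A repeated pair means some other pair never occurs (only 15 distinct pairs out of 25), so the squares are not orthogonal.
Conclusion: NO.

NO


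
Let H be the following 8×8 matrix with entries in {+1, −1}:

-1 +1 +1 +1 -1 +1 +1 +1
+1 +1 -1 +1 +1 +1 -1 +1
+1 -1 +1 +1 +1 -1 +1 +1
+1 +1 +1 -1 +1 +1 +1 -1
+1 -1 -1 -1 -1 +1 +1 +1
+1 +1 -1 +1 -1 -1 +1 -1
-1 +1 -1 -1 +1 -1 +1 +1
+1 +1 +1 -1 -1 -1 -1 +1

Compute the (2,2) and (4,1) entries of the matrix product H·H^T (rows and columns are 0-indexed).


Row 1 of H: [1, 1, -1, 1, 1, 1, -1, 1].
Row 2 of H: [1, -1, 1, 1, 1, -1, 1, 1].
Row 4 of H: [1, -1, -1, -1, -1, 1, 1, 1].
(H·H^T)[2][2] = Σ_j H[2][j]·H[2][j] = (1)² + (-1)² + (1)² + (1)² + (1)² + (-1)² + (1)² + (1)² = 1 + 1 + 1 + 1 + 1 + 1 + 1 + 1 = 8.
(H·H^T)[4][1] = Σ_j H[4][j]·H[1][j] = (1)·(1) + (-1)·(1) + (-1)·(-1) + (-1)·(1) + (-1)·(1) + (1)·(1) + (1)·(-1) + (1)·(1) = 1 + -1 + 1 + -1 + -1 + 1 + -1 + 1 = 0.
So rows 4 and 1 are orthogonal; the diagonal entry equals n = 8.

(2,2) entry = 8; (4,1) entry = 0.


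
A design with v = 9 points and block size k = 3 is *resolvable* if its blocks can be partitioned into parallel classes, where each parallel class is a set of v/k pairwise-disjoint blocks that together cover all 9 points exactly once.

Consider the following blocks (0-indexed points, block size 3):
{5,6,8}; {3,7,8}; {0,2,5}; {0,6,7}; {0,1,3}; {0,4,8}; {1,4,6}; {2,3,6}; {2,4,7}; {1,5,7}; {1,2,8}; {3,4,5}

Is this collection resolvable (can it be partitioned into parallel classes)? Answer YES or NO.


v = 9, block size k = 3, number of blocks = 12.
For resolvability, blocks must partition into parallel classes of size v/k = 3.
Total blocks must therefore be a multiple of 3: 12 = 3·4 + 0 ⇒ divisible ✓.
Greedy packing gives 4 candidate class(es). Each should be a full parallel class (size 3, covers all 9 points).
  Class 1 (3 blocks): {5,6,8}; {0,1,3}; {2,4,7}. Points covered: [0, 1, 2, 3, 4, 5, 6, 7, 8].
  Class 2 (3 blocks): {3,7,8}; {0,2,5}; {1,4,6}. Points covered: [0, 1, 2, 3, 4, 5, 6, 7, 8].
  Class 3 (3 blocks): {0,6,7}; {1,2,8}; {3,4,5}. Points covered: [0, 1, 2, 3, 4, 5, 6, 7, 8].
  Class 4 (3 blocks): {0,4,8}; {2,3,6}; {1,5,7}. Points covered: [0, 1, 2, 3, 4, 5, 6, 7, 8].
All classes full (size 3)? YES. All classes cover every point? YES.
Resolvable? YES.

YES


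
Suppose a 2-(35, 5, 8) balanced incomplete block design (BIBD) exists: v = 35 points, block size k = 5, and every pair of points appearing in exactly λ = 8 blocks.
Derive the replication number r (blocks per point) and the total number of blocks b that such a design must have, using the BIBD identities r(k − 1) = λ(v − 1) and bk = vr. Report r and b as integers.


Any 2-(v, k, λ) BIBD satisfies two necessary conditions:
  (i)  Each point sits in r blocks, and counting incidences through any fixed point gives r(k − 1) = λ(v − 1), so r = λ(v − 1)/(k − 1).
  (ii) Total incidences bk = vr, so b = vr/k.
Step 1: r = λ(v − 1)/(k − 1) = 8·(35 − 1)/(5 − 1) = 8·34/4 = 272/4 = 68.
Step 2: b = vr/k = 35·68/5 = 2380/5 = 476.
Check integrality: r = 68 ∈ Z ✓, b = 476 ∈ Z ✓.
(These identities are necessary conditions: they determine r and b for any design with these parameters, but do not by themselves prove that one exists.)

r = 68, b = 476.


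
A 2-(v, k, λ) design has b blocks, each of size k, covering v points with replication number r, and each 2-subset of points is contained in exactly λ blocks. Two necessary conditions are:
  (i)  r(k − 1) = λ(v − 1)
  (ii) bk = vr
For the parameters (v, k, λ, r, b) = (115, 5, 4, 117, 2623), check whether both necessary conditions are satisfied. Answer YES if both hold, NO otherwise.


Condition (i): r(k − 1) = 117·4 = 468; λ(v − 1) = 4·114 = 456. Match? NO.
Condition (ii): bk = 2623·5 = 13115; vr = 115·117 = 13455. Match? NO.
Both conditions hold? NO.

NO


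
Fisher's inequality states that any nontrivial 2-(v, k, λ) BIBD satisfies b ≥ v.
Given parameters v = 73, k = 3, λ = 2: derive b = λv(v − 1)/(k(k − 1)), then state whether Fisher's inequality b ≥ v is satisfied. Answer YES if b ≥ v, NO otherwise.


r = λ(v − 1)/(k − 1) = 2·72/2 = 72.
b = vr/k = 73·72/3 = 1752.
Fisher's inequality: b ≥ v ⇔ 1752 ≥ 73? YES.

YES


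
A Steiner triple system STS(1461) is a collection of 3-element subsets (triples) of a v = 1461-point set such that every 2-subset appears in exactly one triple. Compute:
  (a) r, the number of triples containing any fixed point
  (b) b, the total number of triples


An STS(v) is a 2-(v, 3, 1) BIBD: block size k = 3, λ = 1.
Replication: r(k − 1) = λ(v − 1) ⇒ r·2 = 1461 − 1 = 1460 ⇒ r = 730.
Block count: bk = vr ⇒ b·3 = 1461·730 = 1066530 ⇒ b = 355510.

r = 730, b = 355510.


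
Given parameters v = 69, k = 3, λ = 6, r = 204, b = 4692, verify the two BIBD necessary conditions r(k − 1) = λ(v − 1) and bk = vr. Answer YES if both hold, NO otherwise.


Condition (i): r(k − 1) = 204·2 = 408; λ(v − 1) = 6·68 = 408. Match? YES.
Condition (ii): bk = 4692·3 = 14076; vr = 69·204 = 14076. Match? YES.
Both conditions hold? YES.

YES


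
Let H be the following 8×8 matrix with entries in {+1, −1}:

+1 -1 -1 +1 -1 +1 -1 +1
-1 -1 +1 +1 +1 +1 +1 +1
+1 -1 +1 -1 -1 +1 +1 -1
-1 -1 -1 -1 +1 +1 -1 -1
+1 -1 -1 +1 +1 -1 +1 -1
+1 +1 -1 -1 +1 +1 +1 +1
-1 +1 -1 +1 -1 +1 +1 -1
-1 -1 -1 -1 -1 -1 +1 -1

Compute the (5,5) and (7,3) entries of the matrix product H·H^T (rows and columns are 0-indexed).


Row 3 of H: [-1, -1, -1, -1, 1, 1, -1, -1].
Row 5 of H: [1, 1, -1, -1, 1, 1, 1, 1].
Row 7 of H: [-1, -1, -1, -1, -1, -1, 1, -1].
(H·H^T)[5][5] = Σ_j H[5][j]·H[5][j] = (1)² + (1)² + (-1)² + (-1)² + (1)² + (1)² + (1)² + (1)² = 1 + 1 + 1 + 1 + 1 + 1 + 1 + 1 = 8.
(H·H^T)[7][3] = Σ_j H[7][j]·H[3][j] = (-1)·(-1) + (-1)·(-1) + (-1)·(-1) + (-1)·(-1) + (-1)·(1) + (-1)·(1) + (1)·(-1) + (-1)·(-1) = 1 + 1 + 1 + 1 + -1 + -1 + -1 + 1 = 2.
Rows 7 and 3 are not orthogonal (dot product = 2 ≠ 0), so H is not a Hadamard matrix.

(5,5) entry = 8; (7,3) entry = 2.


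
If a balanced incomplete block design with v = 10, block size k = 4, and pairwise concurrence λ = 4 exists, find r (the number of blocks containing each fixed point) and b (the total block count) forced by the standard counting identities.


Any 2-(v, k, λ) BIBD satisfies two necessary conditions:
  (i)  Each point sits in r blocks, and counting incidences through any fixed point gives r(k − 1) = λ(v − 1), so r = λ(v − 1)/(k − 1).
  (ii) Total incidences bk = vr, so b = vr/k.
Step 1: r = λ(v − 1)/(k − 1) = 4·(10 − 1)/(4 − 1) = 4·9/3 = 36/3 = 12.
Step 2: b = vr/k = 10·12/4 = 120/4 = 30.
Check integrality: r = 12 ∈ Z ✓, b = 30 ∈ Z ✓.
(These identities are necessary conditions: they determine r and b for any design with these parameters, but do not by themselves prove that one exists.)

r = 12, b = 30.


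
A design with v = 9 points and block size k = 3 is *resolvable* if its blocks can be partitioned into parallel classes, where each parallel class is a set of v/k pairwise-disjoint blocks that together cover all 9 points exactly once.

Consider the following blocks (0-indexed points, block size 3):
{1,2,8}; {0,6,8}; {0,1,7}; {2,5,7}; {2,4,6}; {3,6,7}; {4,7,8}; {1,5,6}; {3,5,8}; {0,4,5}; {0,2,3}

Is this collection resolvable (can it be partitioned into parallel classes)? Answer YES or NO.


v = 9, block size k = 3, number of blocks = 11.
For resolvability, blocks must partition into parallel classes of size v/k = 3.
Total blocks must therefore be a multiple of 3: 11 = 3·3 + 2 ⇒ not divisible ✗.
Resolvable? NO.

NO


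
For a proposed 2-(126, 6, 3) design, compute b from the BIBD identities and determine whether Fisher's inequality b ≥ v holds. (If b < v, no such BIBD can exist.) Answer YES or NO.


b = λv(v − 1)/(k(k − 1)) = 3·126·125/(6·5) = 47250/30 = 1575.
Compare with v = 126: b ≥ v, so Fisher's inequality holds.

YES


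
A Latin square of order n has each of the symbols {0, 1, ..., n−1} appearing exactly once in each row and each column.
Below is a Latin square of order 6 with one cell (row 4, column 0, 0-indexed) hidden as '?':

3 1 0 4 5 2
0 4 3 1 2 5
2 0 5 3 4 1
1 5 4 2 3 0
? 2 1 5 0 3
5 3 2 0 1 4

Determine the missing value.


Row 4 contains symbols [0, 1, 2, 3, 5] — missing [4].
Column 0 contains symbols [0, 1, 2, 3, 5] — missing [4].
The missing symbol must appear in both missing sets; intersection = [4].
Therefore the hidden value is 4.

Missing value = 4.


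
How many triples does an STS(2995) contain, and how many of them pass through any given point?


An STS(v) is a 2-(v, 3, 1) BIBD: block size k = 3, λ = 1.
Replication: r(k − 1) = λ(v − 1) ⇒ r·2 = 2995 − 1 = 2994 ⇒ r = 1497.
Block count: b = v(v − 1)/6 = 2995·2994/6 = 8967030/6 = 1494505.

r = 1497, b = 1494505.


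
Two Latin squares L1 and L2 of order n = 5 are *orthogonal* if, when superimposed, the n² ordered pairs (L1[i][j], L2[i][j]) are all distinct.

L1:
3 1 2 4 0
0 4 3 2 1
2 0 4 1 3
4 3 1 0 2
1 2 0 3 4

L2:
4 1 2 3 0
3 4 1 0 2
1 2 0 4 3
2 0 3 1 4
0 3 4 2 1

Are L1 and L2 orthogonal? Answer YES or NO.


Form the n² = 25 superimposed pairs (L1[i][j], L2[i][j]), row by row (rows and columns indexed from 0):
row 0: (3,4) (1,1) (2,2) (4,3) (0,0)
row 1: (0,3) (4,4) (3,1) (2,0) (1,2)
row 2: (2,1) (0,2) (4,0) (1,4) (3,3)
row 3: (4,2) (3,0) (1,3) (0,1) (2,4)
row 4: (1,0) (2,3) (0,4) (3,2) (4,1)
Orthogonality requires all 25 pairs distinct.
Check by first coordinate: for each symbol s of L1, list the L2 entries in the n cells where L1 = s; they must all differ.
  L1 = 0: L2 entries (in reading order) 0, 3, 2, 1, 4 — all 5 distinct ✓
  L1 = 1: L2 entries (in reading order) 1, 2, 4, 3, 0 — all 5 distinct ✓
  L1 = 2: L2 entries (in reading order) 2, 0, 1, 4, 3 — all 5 distinct ✓
  L1 = 3: L2 entries (in reading order) 4, 1, 3, 0, 2 — all 5 distinct ✓
  L1 = 4: L2 entries (in reading order) 3, 4, 0, 2, 1 — all 5 distinct ✓
Every symbol of L1 meets every symbol of L2 exactly once, so all 25 pairs are distinct (25 of 25).
Conclusion: YES.

YES


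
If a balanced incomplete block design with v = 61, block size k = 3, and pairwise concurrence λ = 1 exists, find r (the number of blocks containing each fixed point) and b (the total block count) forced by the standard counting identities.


Any 2-(v, k, λ) BIBD satisfies two necessary conditions:
  (i)  Each point sits in r blocks, and counting incidences through any fixed point gives r(k − 1) = λ(v − 1), so r = λ(v − 1)/(k − 1).
  (ii) Total incidences bk = vr, so b = vr/k.
Step 1: r = λ(v − 1)/(k − 1) = 1·(61 − 1)/(3 − 1) = 1·60/2 = 60/2 = 30.
Step 2: b = vr/k = 61·30/3 = 1830/3 = 610.
Check integrality: r = 30 ∈ Z ✓, b = 610 ∈ Z ✓.
(These identities are necessary conditions: they determine r and b for any design with these parameters, but do not by themselves prove that one exists.)

r = 30, b = 610.


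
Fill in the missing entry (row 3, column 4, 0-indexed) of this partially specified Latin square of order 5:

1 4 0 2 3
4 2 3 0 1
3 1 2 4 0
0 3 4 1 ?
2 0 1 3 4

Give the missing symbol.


Row 3 contains symbols [0, 1, 3, 4] — missing [2].
Column 4 contains symbols [0, 1, 3, 4] — missing [2].
The missing symbol must appear in both missing sets; intersection = [2].
Therefore the hidden value is 2.

Missing value = 2.


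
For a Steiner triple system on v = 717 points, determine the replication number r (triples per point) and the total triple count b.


An STS(v) is a 2-(v, 3, 1) BIBD: block size k = 3, λ = 1.
Replication: r(k − 1) = λ(v − 1) ⇒ r·2 = 717 − 1 = 716 ⇒ r = 358.
Block count: bk = vr ⇒ b·3 = 717·358 = 256686 ⇒ b = 85562.
(Check via b = v(v − 1)/6 = 717·716/6 = 513372/6 = 85562.)

r = 358, b = 85562.


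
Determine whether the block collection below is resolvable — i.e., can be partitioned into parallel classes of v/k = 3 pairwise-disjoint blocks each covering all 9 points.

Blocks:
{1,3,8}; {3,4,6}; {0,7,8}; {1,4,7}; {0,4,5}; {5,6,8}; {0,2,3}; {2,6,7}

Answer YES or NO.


v = 9, block size k = 3, number of blocks = 8.
For resolvability, blocks must partition into parallel classes of size v/k = 3.
Total blocks must therefore be a multiple of 3: 8 = 3·2 + 2 ⇒ not divisible ✗.
Resolvable? NO.

NO


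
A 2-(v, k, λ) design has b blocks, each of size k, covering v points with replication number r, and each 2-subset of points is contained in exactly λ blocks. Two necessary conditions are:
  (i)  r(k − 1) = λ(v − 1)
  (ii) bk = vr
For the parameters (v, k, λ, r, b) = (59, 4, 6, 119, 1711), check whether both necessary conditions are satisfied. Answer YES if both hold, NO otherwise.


Condition (i): r(k − 1) = 119·3 = 357; λ(v − 1) = 6·58 = 348. Match? NO.
Condition (ii): bk = 1711·4 = 6844; vr = 59·119 = 7021. Match? NO.
Both conditions hold? NO.

NO


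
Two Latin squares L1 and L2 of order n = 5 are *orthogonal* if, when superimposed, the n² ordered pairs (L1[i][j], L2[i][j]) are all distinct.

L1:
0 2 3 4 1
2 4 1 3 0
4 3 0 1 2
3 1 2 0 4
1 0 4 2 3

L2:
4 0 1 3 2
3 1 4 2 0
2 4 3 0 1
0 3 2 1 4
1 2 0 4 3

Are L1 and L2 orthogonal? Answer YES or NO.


Form the n² = 25 superimposed pairs (L1[i][j], L2[i][j]), row by row (rows and columns indexed from 0):
row 0: (0,4) (2,0) (3,1) (4,3) (1,2)
row 1: (2,3) (4,1) (1,4) (3,2) (0,0)
row 2: (4,2) (3,4) (0,3) (1,0) (2,1)
row 3: (3,0) (1,3) (2,2) (0,1) (4,4)
row 4: (1,1) (0,2) (4,0) (2,4) (3,3)
Orthogonality requires all 25 pairs distinct.
Check by first coordinate: for each symbol s of L1, list the L2 entries in the n cells where L1 = s; they must all differ.
  L1 = 0: L2 entries (in reading order) 4, 0, 3, 1, 2 — all 5 distinct ✓
  L1 = 1: L2 entries (in reading order) 2, 4, 0, 3, 1 — all 5 distinct ✓
  L1 = 2: L2 entries (in reading order) 0, 3, 1, 2, 4 — all 5 distinct ✓
  L1 = 3: L2 entries (in reading order) 1, 2, 4, 0, 3 — all 5 distinct ✓
  L1 = 4: L2 entries (in reading order) 3, 1, 2, 4, 0 — all 5 distinct ✓
Every symbol of L1 meets every symbol of L2 exactly once, so all 25 pairs are distinct (25 of 25).
Conclusion: YES.

YES


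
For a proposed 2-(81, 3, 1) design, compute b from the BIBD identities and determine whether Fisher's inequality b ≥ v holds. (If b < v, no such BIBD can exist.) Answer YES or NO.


r = λ(v − 1)/(k − 1) = 1·80/2 = 40.
b = vr/k = 81·40/3 = 1080.
Fisher's inequality: b ≥ v ⇔ 1080 ≥ 81? YES.

YES


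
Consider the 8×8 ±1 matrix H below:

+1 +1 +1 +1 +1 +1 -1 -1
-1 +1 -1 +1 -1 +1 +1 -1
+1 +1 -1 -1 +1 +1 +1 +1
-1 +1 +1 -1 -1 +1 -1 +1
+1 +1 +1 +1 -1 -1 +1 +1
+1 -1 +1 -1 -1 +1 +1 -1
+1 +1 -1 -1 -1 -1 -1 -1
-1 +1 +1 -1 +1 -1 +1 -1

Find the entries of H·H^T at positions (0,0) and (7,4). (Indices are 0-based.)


Row 0 of H: [1, 1, 1, 1, 1, 1, -1, -1].
Row 4 of H: [1, 1, 1, 1, -1, -1, 1, 1].
Row 7 of H: [-1, 1, 1, -1, 1, -1, 1, -1].
(H·H^T)[0][0] = Σ_j H[0][j]·H[0][j] = (1)² + (1)² + (1)² + (1)² + (1)² + (1)² + (-1)² + (-1)² = 1 + 1 + 1 + 1 + 1 + 1 + 1 + 1 = 8.
(H·H^T)[7][4] = Σ_j H[7][j]·H[4][j] = (-1)·(1) + (1)·(1) + (1)·(1) + (-1)·(1) + (1)·(-1) + (-1)·(-1) + (1)·(1) + (-1)·(1) = -1 + 1 + 1 + -1 + -1 + 1 + 1 + -1 = 0.
So rows 7 and 4 are orthogonal; the diagonal entry equals n = 8.

(0,0) entry = 8; (7,4) entry = 0.


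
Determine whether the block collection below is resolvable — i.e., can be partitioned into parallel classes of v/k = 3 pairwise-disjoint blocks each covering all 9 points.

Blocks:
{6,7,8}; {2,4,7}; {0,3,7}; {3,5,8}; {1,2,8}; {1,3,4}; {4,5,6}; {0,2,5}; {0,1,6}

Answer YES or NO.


v = 9, block size k = 3, number of blocks = 9.
For resolvability, blocks must partition into parallel classes of size v/k = 3.
Total blocks must therefore be a multiple of 3: 9 = 3·3 + 0 ⇒ divisible ✓.
Greedy packing gives 3 candidate class(es). Each should be a full parallel class (size 3, covers all 9 points).
  Class 1 (3 blocks): {6,7,8}; {1,3,4}; {0,2,5}. Points covered: [0, 1, 2, 3, 4, 5, 6, 7, 8].
  Class 2 (3 blocks): {2,4,7}; {3,5,8}; {0,1,6}. Points covered: [0, 1, 2, 3, 4, 5, 6, 7, 8].
  Class 3 (3 blocks): {0,3,7}; {1,2,8}; {4,5,6}. Points covered: [0, 1, 2, 3, 4, 5, 6, 7, 8].
All classes full (size 3)? YES. All classes cover every point? YES.
Resolvable? YES.

YES


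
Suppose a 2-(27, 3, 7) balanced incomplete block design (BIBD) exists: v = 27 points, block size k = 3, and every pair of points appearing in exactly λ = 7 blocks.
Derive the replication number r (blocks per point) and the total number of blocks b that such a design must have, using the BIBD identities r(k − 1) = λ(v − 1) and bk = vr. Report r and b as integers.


Any 2-(v, k, λ) BIBD satisfies two necessary conditions:
  (i)  Each point sits in r blocks, and counting incidences through any fixed point gives r(k − 1) = λ(v − 1), so r = λ(v − 1)/(k − 1).
  (ii) Total incidences bk = vr, so b = vr/k.
Step 1: r = λ(v − 1)/(k − 1) = 7·(27 − 1)/(3 − 1) = 7·26/2 = 182/2 = 91.
Step 2: b = vr/k = 27·91/3 = 2457/3 = 819.
Check integrality: r = 91 ∈ Z ✓, b = 819 ∈ Z ✓.
(These identities are necessary conditions: they determine r and b for any design with these parameters, but do not by themselves prove that one exists.)

r = 91, b = 819.


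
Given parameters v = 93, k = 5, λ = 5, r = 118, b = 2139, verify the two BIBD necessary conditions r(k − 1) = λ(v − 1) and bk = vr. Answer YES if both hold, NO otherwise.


Condition (i): r(k − 1) = 118·4 = 472; λ(v − 1) = 5·92 = 460. Match? NO.
Condition (ii): bk = 2139·5 = 10695; vr = 93·118 = 10974. Match? NO.
Both conditions hold? NO.

NO


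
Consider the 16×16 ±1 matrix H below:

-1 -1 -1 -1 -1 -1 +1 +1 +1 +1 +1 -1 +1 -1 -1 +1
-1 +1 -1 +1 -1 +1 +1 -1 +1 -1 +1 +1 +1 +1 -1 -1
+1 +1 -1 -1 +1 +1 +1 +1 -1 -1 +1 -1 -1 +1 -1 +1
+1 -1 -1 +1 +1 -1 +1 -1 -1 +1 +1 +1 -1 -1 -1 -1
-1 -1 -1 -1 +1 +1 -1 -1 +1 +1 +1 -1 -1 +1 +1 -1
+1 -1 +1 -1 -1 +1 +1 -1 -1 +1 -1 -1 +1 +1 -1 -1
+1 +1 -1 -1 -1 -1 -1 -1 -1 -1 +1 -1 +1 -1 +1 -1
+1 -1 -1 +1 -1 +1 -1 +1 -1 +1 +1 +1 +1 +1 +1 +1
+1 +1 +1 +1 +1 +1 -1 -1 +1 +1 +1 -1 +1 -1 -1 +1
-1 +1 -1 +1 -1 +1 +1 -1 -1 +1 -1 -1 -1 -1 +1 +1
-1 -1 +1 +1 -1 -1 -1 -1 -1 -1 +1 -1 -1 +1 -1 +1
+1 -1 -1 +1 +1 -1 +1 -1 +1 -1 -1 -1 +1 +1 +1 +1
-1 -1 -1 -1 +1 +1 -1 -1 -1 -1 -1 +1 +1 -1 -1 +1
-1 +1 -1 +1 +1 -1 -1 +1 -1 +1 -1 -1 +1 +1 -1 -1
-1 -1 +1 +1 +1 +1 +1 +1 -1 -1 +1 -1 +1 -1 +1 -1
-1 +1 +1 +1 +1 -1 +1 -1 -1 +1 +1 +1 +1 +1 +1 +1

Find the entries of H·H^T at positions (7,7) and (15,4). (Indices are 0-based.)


Row 4 of H: [-1, -1, -1, -1, 1, 1, -1, -1, 1, 1, 1, -1, -1, 1, 1, -1].
Row 7 of H: [1, -1, -1, 1, -1, 1, -1, 1, -1, 1, 1, 1, 1, 1, 1, 1].
Row 15 of H: [-1, 1, 1, 1, 1, -1, 1, -1, -1, 1, 1, 1, 1, 1, 1, 1].
(H·H^T)[7][7] = Σ_j H[7][j]·H[7][j] = (1)² + (-1)² + (-1)² + (1)² + (-1)² + (1)² + (-1)² + (1)² + (-1)² + (1)² + (1)² + (1)² + (1)² + (1)² + (1)² + (1)² = 1 + 1 + 1 + 1 + 1 + 1 + 1 + 1 + 1 + 1 + 1 + 1 + 1 + 1 + 1 + 1 = 16.
(H·H^T)[15][4] = Σ_j H[15][j]·H[4][j] = (-1)·(-1) + (1)·(-1) + (1)·(-1) + (1)·(-1) + (1)·(1) + (-1)·(1) + (1)·(-1) + (-1)·(-1) + (-1)·(1) + (1)·(1) + (1)·(1) + (1)·(-1) + (1)·(-1) + (1)·(1) + (1)·(1) + (1)·(-1) = 1 + -1 + -1 + -1 + 1 + -1 + -1 + 1 + -1 + 1 + 1 + -1 + -1 + 1 + 1 + -1 = -2.
Rows 15 and 4 are not orthogonal (dot product = -2 ≠ 0), so H is not a Hadamard matrix.

(7,7) entry = 16; (15,4) entry = -2.


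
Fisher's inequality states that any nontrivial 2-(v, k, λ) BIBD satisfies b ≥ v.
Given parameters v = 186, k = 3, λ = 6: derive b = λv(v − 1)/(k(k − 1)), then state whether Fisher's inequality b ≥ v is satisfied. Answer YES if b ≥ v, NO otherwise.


r = λ(v − 1)/(k − 1) = 6·185/2 = 555.
b = vr/k = 186·555/3 = 34410.
Fisher's inequality: b ≥ v ⇔ 34410 ≥ 186? YES.

YES


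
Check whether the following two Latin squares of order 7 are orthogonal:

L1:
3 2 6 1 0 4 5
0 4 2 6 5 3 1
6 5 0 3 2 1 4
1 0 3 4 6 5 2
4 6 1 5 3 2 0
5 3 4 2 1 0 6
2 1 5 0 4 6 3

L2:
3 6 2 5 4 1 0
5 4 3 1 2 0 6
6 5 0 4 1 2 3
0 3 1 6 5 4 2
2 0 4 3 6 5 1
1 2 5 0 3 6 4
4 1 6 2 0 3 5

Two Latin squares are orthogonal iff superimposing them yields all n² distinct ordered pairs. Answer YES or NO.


Form the n² = 49 superimposed pairs (L1[i][j], L2[i][j]), row by row (rows and columns indexed from 0):
row 0: (3,3) (2,6) (6,2) (1,5) (0,4) (4,1) (5,0)
row 1: (0,5) (4,4) (2,3) (6,1) (5,2) (3,0) (1,6)
row 2: (6,6) (5,5) (0,0) (3,4) (2,1) (1,2) (4,3)
row 3: (1,0) (0,3) (3,1) (4,6) (6,5) (5,4) (2,2)
row 4: (4,2) (6,0) (1,4) (5,3) (3,6) (2,5) (0,1)
row 5: (5,1) (3,2) (4,5) (2,0) (1,3) (0,6) (6,4)
row 6: (2,4) (1,1) (5,6) (0,2) (4,0) (6,3) (3,5)
Orthogonality requires all 49 pairs distinct.
Check by first coordinate: for each symbol s of L1, list the L2 entries in the n cells where L1 = s; they must all differ.
  L1 = 0: L2 entries (in reading order) 4, 5, 0, 3, 1, 6, 2 — all 7 distinct ✓
  L1 = 1: L2 entries (in reading order) 5, 6, 2, 0, 4, 3, 1 — all 7 distinct ✓
  L1 = 2: L2 entries (in reading order) 6, 3, 1, 2, 5, 0, 4 — all 7 distinct ✓
  L1 = 3: L2 entries (in reading order) 3, 0, 4, 1, 6, 2, 5 — all 7 distinct ✓
  L1 = 4: L2 entries (in reading order) 1, 4, 3, 6, 2, 5, 0 — all 7 distinct ✓
  L1 = 5: L2 entries (in reading order) 0, 2, 5, 4, 3, 1, 6 — all 7 distinct ✓
  L1 = 6: L2 entries (in reading order) 2, 1, 6, 5, 0, 4, 3 — all 7 distinct ✓
Every symbol of L1 meets every symbol of L2 exactly once, so all 49 pairs are distinct (49 of 49).
Conclusion: YES.

YES


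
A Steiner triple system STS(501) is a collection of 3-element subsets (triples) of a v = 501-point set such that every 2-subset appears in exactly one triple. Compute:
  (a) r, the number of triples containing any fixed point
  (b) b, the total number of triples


An STS(v) is a 2-(v, 3, 1) BIBD: block size k = 3, λ = 1.
Replication: r(k − 1) = λ(v − 1) ⇒ r·2 = 501 − 1 = 500 ⇒ r = 250.
Block count: bk = vr ⇒ b·3 = 501·250 = 125250 ⇒ b = 41750.

r = 250, b = 41750.
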